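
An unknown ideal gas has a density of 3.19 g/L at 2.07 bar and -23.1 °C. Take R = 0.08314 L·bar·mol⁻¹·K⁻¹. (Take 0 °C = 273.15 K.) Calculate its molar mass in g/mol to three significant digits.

ρ = PM/(RT) ⇒ M = ρRT/P = (3.19 × 0.08314 × 250.0) / 2.07

M ≈ 32.0 g/mol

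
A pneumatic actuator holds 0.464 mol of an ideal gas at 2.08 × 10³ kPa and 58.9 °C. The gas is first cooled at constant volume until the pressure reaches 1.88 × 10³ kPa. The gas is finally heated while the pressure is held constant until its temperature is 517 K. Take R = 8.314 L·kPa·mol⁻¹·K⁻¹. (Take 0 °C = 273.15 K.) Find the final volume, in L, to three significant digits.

Convert: T₁ = 332.0 K.
From PV = nRT: V₁ = nRT₁/P₁ = 0.6158 L.
V constant ⇒ P ∝ T: V₂ = V₁; T₂ = T₁·(P₂/P₁) = 300.1 K.
Isobaric, so V/T is constant: P₃ = P₂; V₃ = V₂·(T₃/T₂) = 1.061 L.

V₃ ≈ 1.06 L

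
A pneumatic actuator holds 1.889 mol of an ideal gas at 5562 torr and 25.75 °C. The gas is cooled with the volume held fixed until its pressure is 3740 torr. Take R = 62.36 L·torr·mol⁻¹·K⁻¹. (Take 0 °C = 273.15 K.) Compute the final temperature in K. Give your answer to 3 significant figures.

T₂ ≈ 201 K

Convert: T₁ = 298.9 K.
From PV = nRT: V₁ = nRT₁/P₁ = 6.330 L.
Isochoric, so P/T is constant: V₂ = V₁; T₂ = T₁·(P₂/P₁) = 201.0 K.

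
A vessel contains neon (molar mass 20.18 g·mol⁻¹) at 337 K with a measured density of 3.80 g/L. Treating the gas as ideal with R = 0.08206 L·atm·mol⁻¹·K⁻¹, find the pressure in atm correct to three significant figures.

P ≈ 5.21 atm

ρ = PM/(RT) ⇒ P = ρRT/M = (3.80 × 0.08206 × 337.0) / 20.18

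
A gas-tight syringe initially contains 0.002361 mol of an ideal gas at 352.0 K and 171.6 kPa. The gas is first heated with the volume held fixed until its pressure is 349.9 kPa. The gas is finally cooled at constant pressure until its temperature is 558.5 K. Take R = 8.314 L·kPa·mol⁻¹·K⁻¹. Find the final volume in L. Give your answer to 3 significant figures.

From PV = nRT: V₁ = nRT₁/P₁ = 0.04027 L.
Isochoric, so P/T is constant: V₂ = V₁; T₂ = T₁·(P₂/P₁) = 717.7 K.
Isobaric, so V/T is constant: P₃ = P₂; V₃ = V₂·(T₃/T₂) = 0.03133 L.

V₃ ≈ 0.0313 L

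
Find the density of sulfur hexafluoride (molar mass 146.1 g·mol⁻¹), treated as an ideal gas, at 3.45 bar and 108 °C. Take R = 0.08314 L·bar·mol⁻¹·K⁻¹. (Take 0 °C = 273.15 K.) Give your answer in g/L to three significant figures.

ρ = PM/(RT) = (3.45 × 146.1) / (0.08314 × 381.1)

ρ ≈ 15.9 g/L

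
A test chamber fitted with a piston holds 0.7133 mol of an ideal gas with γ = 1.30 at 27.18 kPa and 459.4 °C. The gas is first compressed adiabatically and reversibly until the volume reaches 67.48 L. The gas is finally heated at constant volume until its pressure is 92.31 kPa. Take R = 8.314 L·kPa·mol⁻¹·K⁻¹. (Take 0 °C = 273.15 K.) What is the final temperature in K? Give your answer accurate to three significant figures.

T₃ ≈ 1.05e+03 K

Convert: T₁ = 732.5 K.
From PV = nRT: V₁ = nRT₁/P₁ = 159.8 L.
Adiabatic (γ = 1.30), T V^(γ−1) and P V^γ constant: T₂ = T₁·(V₁/V₂)^(γ−1) = 948.8 K; P₂ = P₁·(V₁/V₂)^γ = 83.39 kPa.
V constant ⇒ P ∝ T: V₃ = V₂; T₃ = T₂·(P₃/P₂) = 1050 K.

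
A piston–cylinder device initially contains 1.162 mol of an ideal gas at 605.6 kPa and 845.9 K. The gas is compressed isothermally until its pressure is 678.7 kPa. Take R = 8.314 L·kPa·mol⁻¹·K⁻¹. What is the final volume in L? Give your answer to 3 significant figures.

From PV = nRT: V₁ = nRT₁/P₁ = 13.49 L.
T constant ⇒ Boyle's law P V = const: T₂ = T₁; V₂ = V₁·(P₁/P₂) = 12.04 L.

V₂ ≈ 12.0 L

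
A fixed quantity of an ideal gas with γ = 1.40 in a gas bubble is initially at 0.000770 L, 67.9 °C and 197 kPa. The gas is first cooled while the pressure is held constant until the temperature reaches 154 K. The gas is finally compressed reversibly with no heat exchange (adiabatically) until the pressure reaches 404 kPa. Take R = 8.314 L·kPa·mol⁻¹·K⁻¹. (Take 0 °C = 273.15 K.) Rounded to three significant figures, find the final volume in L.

Convert: T₁ = 341.0 K.
P constant ⇒ V ∝ T: P₂ = P₁; V₂ = V₁·(T₂/T₁) = 0.0003477 L.
Adiabatic (γ = 1.40), T V^(γ−1) and P V^γ constant: T₃ = T₂·(P₃/P₂)^((γ−1)/γ) = 189.1 K; V₃ = V₂·(P₂/P₃)^(1/γ) = 0.0002082 L.

V₃ ≈ 0.000208 L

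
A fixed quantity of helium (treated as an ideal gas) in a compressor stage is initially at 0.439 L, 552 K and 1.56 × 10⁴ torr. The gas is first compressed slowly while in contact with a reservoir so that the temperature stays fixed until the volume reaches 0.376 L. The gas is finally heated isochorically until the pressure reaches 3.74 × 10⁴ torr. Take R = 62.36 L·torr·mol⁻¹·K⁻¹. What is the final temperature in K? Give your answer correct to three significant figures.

Isothermal, so P V is constant: T₂ = T₁; P₂ = P₁·(V₁/V₂) = 1.821e+04 torr.
V constant ⇒ P ∝ T: V₃ = V₂; T₃ = T₂·(P₃/P₂) = 1133 K.

T₃ ≈ 1.13e+03 K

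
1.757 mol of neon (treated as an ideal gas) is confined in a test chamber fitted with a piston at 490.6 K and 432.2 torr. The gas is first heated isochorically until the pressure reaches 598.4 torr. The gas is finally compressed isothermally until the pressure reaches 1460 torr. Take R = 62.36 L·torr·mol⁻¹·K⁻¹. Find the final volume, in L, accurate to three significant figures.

V₃ ≈ 51.0 L

From PV = nRT: V₁ = nRT₁/P₁ = 124.4 L.
V constant ⇒ P ∝ T: V₂ = V₁; T₂ = T₁·(P₂/P₁) = 679.3 K.
T constant ⇒ Boyle's law P V = const: T₃ = T₂; V₃ = V₂·(P₂/P₃) = 50.98 L.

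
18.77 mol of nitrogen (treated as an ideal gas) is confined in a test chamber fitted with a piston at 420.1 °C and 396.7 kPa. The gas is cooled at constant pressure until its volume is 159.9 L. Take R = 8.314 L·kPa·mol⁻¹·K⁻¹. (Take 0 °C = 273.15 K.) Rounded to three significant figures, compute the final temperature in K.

Convert: T₁ = 693.2 K.
From PV = nRT: V₁ = nRT₁/P₁ = 272.7 L.
P constant ⇒ V ∝ T: P₂ = P₁; T₂ = T₁·(V₂/V₁) = 406.5 K.

T₂ ≈ 406 K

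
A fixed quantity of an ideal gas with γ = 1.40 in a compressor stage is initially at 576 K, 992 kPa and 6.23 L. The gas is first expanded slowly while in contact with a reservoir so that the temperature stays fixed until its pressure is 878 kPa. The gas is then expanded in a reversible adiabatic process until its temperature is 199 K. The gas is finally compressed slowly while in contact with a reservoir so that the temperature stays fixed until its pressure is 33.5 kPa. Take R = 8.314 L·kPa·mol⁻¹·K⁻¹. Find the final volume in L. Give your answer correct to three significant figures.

V₄ ≈ 63.7 L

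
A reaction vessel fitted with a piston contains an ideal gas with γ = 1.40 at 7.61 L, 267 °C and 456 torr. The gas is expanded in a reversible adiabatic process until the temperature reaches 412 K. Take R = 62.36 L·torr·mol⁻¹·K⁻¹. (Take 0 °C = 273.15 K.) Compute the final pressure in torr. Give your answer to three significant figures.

Convert: T₁ = 540.1 K.
Adiabatic (γ = 1.40), T V^(γ−1) and P V^γ constant: P₂ = P₁·(T₂/T₁)^(γ/(γ−1)) = 176.7 torr; V₂ = V₁·(T₁/T₂)^(1/(γ−1)) = 14.98 L.

P₂ ≈ 177 torr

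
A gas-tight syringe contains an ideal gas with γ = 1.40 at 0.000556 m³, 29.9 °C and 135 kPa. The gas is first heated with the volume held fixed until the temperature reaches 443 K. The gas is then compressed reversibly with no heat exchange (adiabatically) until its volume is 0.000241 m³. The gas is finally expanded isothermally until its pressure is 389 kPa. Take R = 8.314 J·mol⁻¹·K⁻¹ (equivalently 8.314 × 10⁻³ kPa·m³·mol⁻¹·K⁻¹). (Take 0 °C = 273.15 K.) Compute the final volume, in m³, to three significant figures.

Convert: T₁ = 303.0 K.
V constant ⇒ P ∝ T: V₂ = V₁; P₂ = P₁·(T₂/T₁) = 197.3 kPa.
Adiabatic (γ = 1.40), T V^(γ−1) and P V^γ constant: T₃ = T₂·(V₂/V₃)^(γ−1) = 618.9 K; P₃ = P₂·(V₂/V₃)^γ = 636.1 kPa.
Isothermal, so P V is constant: T₄ = T₃; V₄ = V₃·(P₃/P₄) = 0.0003941 m³.

V₄ ≈ 0.000394 m³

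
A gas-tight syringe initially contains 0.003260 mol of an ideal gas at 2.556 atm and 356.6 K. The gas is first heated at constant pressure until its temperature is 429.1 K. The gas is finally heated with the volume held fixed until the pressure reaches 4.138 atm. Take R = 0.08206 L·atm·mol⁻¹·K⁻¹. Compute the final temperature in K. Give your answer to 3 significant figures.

T₃ ≈ 695 K

From PV = nRT: V₁ = nRT₁/P₁ = 0.03732 L.
Isobaric, so V/T is constant: P₂ = P₁; V₂ = V₁·(T₂/T₁) = 0.04491 L.
Isochoric, so P/T is constant: V₃ = V₂; T₃ = T₂·(P₃/P₂) = 694.7 K.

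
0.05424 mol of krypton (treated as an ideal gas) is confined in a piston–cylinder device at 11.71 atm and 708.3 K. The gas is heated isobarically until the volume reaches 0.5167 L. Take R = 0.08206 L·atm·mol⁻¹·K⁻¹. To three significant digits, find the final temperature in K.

T₂ ≈ 1.36e+03 K

From PV = nRT: V₁ = nRT₁/P₁ = 0.2692 L.
P constant ⇒ V ∝ T: P₂ = P₁; T₂ = T₁·(V₂/V₁) = 1359 K.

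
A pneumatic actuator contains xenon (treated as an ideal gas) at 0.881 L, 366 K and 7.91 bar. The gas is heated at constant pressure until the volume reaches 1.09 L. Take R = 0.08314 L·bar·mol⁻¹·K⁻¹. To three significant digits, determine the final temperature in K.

T₂ ≈ 453 K

P constant ⇒ V ∝ T: P₂ = P₁; T₂ = T₁·(V₂/V₁) = 452.8 K.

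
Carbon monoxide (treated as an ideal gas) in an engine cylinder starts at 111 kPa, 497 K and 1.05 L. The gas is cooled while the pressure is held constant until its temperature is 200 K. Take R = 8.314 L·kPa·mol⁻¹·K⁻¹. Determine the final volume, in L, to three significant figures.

V₂ ≈ 0.423 L

Isobaric, so V/T is constant: P₂ = P₁; V₂ = V₁·(T₂/T₁) = 0.4225 L.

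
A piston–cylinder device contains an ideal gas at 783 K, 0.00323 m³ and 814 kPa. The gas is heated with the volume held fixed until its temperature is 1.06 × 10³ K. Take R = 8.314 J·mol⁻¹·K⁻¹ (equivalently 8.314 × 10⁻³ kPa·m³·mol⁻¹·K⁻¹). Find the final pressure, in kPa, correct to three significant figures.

Isochoric, so P/T is constant: V₂ = V₁; P₂ = P₁·(T₂/T₁) = 1102 kPa.

P₂ ≈ 1.10e+03 kPa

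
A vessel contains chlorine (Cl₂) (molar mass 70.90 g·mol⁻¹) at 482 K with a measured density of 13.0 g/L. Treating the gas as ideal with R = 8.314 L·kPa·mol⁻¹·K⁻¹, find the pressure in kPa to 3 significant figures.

ρ = PM/(RT) ⇒ P = ρRT/M = (13.0 × 8.314 × 482.0) / 70.90

P ≈ 735 kPa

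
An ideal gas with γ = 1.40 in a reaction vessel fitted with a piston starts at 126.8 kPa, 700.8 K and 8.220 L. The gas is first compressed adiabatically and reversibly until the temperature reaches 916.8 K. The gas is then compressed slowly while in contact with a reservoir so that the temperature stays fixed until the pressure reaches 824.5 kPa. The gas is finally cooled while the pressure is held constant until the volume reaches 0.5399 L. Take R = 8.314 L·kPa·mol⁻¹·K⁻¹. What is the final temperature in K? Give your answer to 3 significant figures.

T₄ ≈ 299 K

Adiabatic (γ = 1.40), T V^(γ−1) and P V^γ constant: P₂ = P₁·(T₂/T₁)^(γ/(γ−1)) = 324.7 kPa; V₂ = V₁·(T₁/T₂)^(1/(γ−1)) = 4.199 L.
T constant ⇒ Boyle's law P V = const: T₃ = T₂; V₃ = V₂·(P₂/P₃) = 1.654 L.
Isobaric, so V/T is constant: P₄ = P₃; T₄ = T₃·(V₄/V₃) = 299.3 K.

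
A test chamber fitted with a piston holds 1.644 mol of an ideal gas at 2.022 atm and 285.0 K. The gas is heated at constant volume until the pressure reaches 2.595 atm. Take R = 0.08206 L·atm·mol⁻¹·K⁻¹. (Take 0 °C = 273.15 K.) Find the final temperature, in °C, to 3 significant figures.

T₂ ≈ 92.6 °C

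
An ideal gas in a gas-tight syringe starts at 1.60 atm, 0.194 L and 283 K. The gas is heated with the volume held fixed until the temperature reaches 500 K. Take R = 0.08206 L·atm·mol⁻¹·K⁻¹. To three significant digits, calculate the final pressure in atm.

P₂ ≈ 2.83 atm

Isochoric, so P/T is constant: V₂ = V₁; P₂ = P₁·(T₂/T₁) = 2.827 atm.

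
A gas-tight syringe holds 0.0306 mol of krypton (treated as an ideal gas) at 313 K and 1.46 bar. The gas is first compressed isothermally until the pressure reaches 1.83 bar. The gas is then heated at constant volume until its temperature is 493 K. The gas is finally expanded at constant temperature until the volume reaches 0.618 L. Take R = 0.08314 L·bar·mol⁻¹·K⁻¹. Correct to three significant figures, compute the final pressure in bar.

From PV = nRT: V₁ = nRT₁/P₁ = 0.5454 L.
Isothermal, so P V is constant: T₂ = T₁; V₂ = V₁·(P₁/P₂) = 0.4351 L.
V constant ⇒ P ∝ T: V₃ = V₂; P₃ = P₂·(T₃/T₂) = 2.882 bar.
T constant ⇒ Boyle's law P V = const: T₄ = T₃; P₄ = P₃·(V₃/V₄) = 2.030 bar.

P₄ ≈ 2.03 bar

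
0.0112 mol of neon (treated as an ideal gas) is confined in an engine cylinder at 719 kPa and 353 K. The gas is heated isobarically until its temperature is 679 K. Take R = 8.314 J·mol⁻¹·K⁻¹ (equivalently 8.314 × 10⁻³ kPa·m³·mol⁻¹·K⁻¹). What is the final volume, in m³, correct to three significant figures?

V₂ ≈ 8.79e-05 m³

From PV = nRT: V₁ = nRT₁/P₁ = 4.572e-05 m³.
Isobaric, so V/T is constant: P₂ = P₁; V₂ = V₁·(T₂/T₁) = 8.794e-05 m³.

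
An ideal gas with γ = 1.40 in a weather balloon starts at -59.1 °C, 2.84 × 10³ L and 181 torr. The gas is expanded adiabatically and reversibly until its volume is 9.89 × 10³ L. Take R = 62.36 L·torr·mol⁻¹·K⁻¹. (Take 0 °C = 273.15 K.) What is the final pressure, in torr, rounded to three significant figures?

P₂ ≈ 31.6 torr

Convert: T₁ = 214.0 K.
Adiabatic (γ = 1.40), T V^(γ−1) and P V^γ constant: T₂ = T₁·(V₁/V₂)^(γ−1) = 129.9 K; P₂ = P₁·(V₁/V₂)^γ = 31.55 torr.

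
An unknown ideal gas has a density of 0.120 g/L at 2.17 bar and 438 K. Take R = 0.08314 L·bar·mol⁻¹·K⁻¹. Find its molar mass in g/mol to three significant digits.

M ≈ 2.01 g/mol

ρ = PM/(RT) ⇒ M = ρRT/P = (0.120 × 0.08314 × 438.0) / 2.17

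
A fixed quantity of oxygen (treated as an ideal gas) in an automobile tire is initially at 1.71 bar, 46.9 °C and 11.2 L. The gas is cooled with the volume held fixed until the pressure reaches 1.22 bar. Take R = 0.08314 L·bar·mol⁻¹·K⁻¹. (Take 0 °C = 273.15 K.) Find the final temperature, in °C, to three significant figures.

T₂ ≈ -44.8 °C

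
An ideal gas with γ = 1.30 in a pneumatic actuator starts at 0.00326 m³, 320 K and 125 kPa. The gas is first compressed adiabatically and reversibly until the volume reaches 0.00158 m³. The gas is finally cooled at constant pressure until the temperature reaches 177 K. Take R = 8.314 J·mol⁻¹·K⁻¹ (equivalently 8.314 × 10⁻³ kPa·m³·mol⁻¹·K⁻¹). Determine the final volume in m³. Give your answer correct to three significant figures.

Reversible adiabatic, γ = 1.30: T₂ = T₁·(V₁/V₂)^(γ−1) = 397.7 K; P₂ = P₁·(V₁/V₂)^γ = 320.5 kPa.
Isobaric, so V/T is constant: P₃ = P₂; V₃ = V₂·(T₃/T₂) = 0.0007033 m³.

V₃ ≈ 0.000703 m³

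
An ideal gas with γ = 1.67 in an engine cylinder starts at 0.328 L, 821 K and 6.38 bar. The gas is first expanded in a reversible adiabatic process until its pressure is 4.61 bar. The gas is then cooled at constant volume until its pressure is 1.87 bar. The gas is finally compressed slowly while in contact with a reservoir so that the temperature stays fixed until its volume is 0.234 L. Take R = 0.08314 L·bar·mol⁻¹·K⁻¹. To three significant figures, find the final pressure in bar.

Adiabatic (γ = 1.67), T V^(γ−1) and P V^γ constant: T₂ = T₁·(P₂/P₁)^((γ−1)/γ) = 720.7 K; V₂ = V₁·(P₁/P₂)^(1/γ) = 0.3985 L.
V constant ⇒ P ∝ T: V₃ = V₂; T₃ = T₂·(P₃/P₂) = 292.3 K.
T constant ⇒ Boyle's law P V = const: T₄ = T₃; P₄ = P₃·(V₃/V₄) = 3.184 bar.

P₄ ≈ 3.18 bar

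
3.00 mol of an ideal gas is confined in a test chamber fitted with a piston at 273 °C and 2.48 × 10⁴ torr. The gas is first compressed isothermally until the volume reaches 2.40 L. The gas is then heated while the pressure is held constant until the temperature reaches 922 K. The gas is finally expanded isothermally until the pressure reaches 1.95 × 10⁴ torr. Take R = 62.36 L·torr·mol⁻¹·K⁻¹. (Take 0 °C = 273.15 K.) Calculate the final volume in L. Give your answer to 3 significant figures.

V₄ ≈ 8.85 L

Convert: T₁ = 546.1 K.
From PV = nRT: V₁ = nRT₁/P₁ = 4.120 L.
T constant ⇒ Boyle's law P V = const: T₂ = T₁; P₂ = P₁·(V₁/V₂) = 4.257e+04 torr.
Isobaric, so V/T is constant: P₃ = P₂; V₃ = V₂·(T₃/T₂) = 4.052 L.
Isothermal, so P V is constant: T₄ = T₃; V₄ = V₃·(P₃/P₄) = 8.846 L.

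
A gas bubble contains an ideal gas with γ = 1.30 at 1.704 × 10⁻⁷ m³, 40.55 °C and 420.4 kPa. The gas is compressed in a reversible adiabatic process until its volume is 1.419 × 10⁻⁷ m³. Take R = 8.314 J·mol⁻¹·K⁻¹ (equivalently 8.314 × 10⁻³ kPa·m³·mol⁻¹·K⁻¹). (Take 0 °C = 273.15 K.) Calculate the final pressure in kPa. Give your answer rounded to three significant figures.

P₂ ≈ 533 kPa

Convert: T₁ = 313.7 K.
Reversible adiabatic, γ = 1.30: T₂ = T₁·(V₁/V₂)^(γ−1) = 331.4 K; P₂ = P₁·(V₁/V₂)^γ = 533.3 kPa.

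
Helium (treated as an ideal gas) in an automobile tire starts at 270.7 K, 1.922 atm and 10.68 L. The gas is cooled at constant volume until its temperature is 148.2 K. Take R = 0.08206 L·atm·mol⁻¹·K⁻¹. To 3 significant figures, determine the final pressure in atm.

V constant ⇒ P ∝ T: V₂ = V₁; P₂ = P₁·(T₂/T₁) = 1.052 atm.

P₂ ≈ 1.05 atm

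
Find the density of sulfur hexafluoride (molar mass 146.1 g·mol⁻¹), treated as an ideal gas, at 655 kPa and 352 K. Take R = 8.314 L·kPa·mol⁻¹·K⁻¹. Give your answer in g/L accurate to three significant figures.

ρ ≈ 32.7 g/L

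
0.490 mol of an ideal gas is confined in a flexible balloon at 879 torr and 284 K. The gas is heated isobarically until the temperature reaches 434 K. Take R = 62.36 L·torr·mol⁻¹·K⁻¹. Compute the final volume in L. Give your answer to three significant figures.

From PV = nRT: V₁ = nRT₁/P₁ = 9.873 L.
P constant ⇒ V ∝ T: P₂ = P₁; V₂ = V₁·(T₂/T₁) = 15.09 L.

V₂ ≈ 15.1 L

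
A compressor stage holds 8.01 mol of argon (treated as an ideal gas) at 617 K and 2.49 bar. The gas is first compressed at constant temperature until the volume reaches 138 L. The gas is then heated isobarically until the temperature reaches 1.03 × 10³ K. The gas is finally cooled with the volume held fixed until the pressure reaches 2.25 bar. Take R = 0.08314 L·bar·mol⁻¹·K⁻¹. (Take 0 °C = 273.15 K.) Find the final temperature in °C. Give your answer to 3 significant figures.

From PV = nRT: V₁ = nRT₁/P₁ = 165.0 L.
Isothermal, so P V is constant: T₂ = T₁; P₂ = P₁·(V₁/V₂) = 2.977 bar.
P constant ⇒ V ∝ T: P₃ = P₂; V₃ = V₂·(T₃/T₂) = 230.4 L.
Isochoric, so P/T is constant: V₄ = V₃; T₄ = T₃·(P₄/P₃) = 778.3 K.

T₄ ≈ 505 °C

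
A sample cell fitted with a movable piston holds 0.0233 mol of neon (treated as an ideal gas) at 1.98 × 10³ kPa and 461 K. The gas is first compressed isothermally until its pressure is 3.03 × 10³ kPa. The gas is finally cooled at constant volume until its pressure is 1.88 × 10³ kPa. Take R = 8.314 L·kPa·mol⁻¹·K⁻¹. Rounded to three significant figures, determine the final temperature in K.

T₃ ≈ 286 K

From PV = nRT: V₁ = nRT₁/P₁ = 0.04510 L.
Isothermal, so P V is constant: T₂ = T₁; V₂ = V₁·(P₁/P₂) = 0.02947 L.
Isochoric, so P/T is constant: V₃ = V₂; T₃ = T₂·(P₃/P₂) = 286.0 K.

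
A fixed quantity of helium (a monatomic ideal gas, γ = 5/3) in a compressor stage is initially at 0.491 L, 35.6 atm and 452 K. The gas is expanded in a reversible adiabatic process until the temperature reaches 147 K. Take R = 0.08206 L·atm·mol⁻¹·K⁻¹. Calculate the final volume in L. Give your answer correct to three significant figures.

V₂ ≈ 2.65 L

Reversible adiabatic, γ = 5/3: P₂ = P₁·(T₂/T₁)^(γ/(γ−1)) = 2.147 atm; V₂ = V₁·(T₁/T₂)^(1/(γ−1)) = 2.647 L.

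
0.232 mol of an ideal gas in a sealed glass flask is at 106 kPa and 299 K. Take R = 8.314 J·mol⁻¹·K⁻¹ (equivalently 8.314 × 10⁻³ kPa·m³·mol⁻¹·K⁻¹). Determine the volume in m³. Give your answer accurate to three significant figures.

V ≈ 0.00544 m³

PV = nRT ⇒ V = nRT/P = (0.232 × 8.314 × 10⁻³ × 299) / 106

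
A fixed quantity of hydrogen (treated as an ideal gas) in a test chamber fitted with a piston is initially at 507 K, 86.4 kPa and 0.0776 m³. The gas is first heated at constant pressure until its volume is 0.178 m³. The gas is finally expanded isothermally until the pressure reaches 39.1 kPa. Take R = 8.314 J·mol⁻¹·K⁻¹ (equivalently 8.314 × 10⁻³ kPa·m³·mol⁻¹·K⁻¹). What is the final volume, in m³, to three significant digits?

V₃ ≈ 0.393 m³

P constant ⇒ V ∝ T: P₂ = P₁; T₂ = T₁·(V₂/V₁) = 1163 K.
Isothermal, so P V is constant: T₃ = T₂; V₃ = V₂·(P₂/P₃) = 0.3933 m³.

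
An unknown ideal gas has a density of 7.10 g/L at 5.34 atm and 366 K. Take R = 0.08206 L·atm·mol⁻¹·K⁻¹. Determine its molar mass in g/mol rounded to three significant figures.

ρ = PM/(RT) ⇒ M = ρRT/P = (7.10 × 0.08206 × 366.0) / 5.34

M ≈ 39.9 g/mol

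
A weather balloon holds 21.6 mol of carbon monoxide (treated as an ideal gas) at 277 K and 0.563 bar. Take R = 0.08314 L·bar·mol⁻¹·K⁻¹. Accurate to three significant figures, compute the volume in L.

V ≈ 884 L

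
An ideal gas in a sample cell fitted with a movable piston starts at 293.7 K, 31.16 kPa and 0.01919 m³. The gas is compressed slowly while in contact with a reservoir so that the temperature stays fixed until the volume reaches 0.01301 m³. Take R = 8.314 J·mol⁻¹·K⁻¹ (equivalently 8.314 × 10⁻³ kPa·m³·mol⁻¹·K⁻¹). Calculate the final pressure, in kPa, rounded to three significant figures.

P₂ ≈ 46.0 kPa

Isothermal, so P V is constant: T₂ = T₁; P₂ = P₁·(V₁/V₂) = 45.96 kPa.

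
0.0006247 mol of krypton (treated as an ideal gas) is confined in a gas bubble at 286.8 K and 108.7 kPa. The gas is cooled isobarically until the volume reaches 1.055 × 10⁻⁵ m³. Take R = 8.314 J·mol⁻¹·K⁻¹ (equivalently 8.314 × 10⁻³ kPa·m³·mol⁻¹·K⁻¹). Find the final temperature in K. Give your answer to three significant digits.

T₂ ≈ 221 K

From PV = nRT: V₁ = nRT₁/P₁ = 1.370e-05 m³.
Isobaric, so V/T is constant: P₂ = P₁; T₂ = T₁·(V₂/V₁) = 220.8 K.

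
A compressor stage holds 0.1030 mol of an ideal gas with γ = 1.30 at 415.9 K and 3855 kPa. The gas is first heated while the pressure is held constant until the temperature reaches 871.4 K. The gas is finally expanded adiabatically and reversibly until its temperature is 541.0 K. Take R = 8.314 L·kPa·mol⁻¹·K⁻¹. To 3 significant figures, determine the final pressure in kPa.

P₃ ≈ 489 kPa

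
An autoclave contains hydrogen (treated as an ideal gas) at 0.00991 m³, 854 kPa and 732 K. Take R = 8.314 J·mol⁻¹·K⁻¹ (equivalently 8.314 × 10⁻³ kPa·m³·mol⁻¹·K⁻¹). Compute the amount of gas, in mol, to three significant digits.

n ≈ 1.39 mol

PV = nRT ⇒ n = PV/(RT) = (854 × 0.00991) / (8.314 × 10⁻³ × 732)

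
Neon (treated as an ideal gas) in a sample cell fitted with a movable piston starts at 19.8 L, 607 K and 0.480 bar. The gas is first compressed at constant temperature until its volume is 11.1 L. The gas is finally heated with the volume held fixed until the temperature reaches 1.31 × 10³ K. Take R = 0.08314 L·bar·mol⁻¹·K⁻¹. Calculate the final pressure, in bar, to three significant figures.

P₃ ≈ 1.85 bar

T constant ⇒ Boyle's law P V = const: T₂ = T₁; P₂ = P₁·(V₁/V₂) = 0.8562 bar.
Isochoric, so P/T is constant: V₃ = V₂; P₃ = P₂·(T₃/T₂) = 1.848 bar.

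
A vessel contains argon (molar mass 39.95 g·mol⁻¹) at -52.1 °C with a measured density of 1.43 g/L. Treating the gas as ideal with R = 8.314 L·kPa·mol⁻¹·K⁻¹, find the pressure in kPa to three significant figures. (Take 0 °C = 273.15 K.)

P ≈ 65.8 kPa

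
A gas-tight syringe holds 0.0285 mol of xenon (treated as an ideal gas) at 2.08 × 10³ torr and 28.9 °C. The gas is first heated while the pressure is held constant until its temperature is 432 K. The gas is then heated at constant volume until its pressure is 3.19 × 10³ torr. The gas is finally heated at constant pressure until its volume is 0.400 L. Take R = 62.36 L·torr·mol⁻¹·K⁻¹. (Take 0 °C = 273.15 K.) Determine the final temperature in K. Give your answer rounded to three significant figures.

T₄ ≈ 718 K

Convert: T₁ = 302.0 K.
From PV = nRT: V₁ = nRT₁/P₁ = 0.2581 L.
P constant ⇒ V ∝ T: P₂ = P₁; V₂ = V₁·(T₂/T₁) = 0.3691 L.
Isochoric, so P/T is constant: V₃ = V₂; T₃ = T₂·(P₃/P₂) = 662.5 K.
P constant ⇒ V ∝ T: P₄ = P₃; T₄ = T₃·(V₄/V₃) = 718.0 K.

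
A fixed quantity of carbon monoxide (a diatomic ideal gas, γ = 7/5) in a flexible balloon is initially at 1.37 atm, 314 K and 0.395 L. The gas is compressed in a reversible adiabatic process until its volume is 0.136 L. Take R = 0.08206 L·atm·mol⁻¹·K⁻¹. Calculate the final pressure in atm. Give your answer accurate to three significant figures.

Adiabatic (γ = 7/5), T V^(γ−1) and P V^γ constant: T₂ = T₁·(V₁/V₂)^(γ−1) = 481.0 K; P₂ = P₁·(V₁/V₂)^γ = 6.095 atm.

P₂ ≈ 6.10 atm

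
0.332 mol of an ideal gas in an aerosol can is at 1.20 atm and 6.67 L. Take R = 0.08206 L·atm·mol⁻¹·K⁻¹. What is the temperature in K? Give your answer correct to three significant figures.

T ≈ 294 K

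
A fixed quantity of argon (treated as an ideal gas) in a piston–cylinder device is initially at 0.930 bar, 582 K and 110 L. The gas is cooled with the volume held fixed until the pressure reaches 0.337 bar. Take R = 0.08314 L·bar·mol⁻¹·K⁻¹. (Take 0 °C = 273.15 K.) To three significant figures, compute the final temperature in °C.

Isochoric, so P/T is constant: V₂ = V₁; T₂ = T₁·(P₂/P₁) = 210.9 K.

T₂ ≈ -62.3 °C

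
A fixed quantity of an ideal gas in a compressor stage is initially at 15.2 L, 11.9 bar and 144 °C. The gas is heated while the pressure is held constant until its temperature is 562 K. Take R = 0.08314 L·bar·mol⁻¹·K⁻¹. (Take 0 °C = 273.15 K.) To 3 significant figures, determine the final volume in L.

V₂ ≈ 20.5 L

Convert: T₁ = 417.1 K.
Isobaric, so V/T is constant: P₂ = P₁; V₂ = V₁·(T₂/T₁) = 20.48 L.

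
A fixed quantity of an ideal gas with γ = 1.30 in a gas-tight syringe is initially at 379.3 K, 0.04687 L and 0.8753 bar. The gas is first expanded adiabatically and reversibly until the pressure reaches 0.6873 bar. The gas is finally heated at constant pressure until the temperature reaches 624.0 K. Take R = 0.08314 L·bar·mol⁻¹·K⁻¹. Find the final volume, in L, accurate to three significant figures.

V₃ ≈ 0.0982 L

Adiabatic (γ = 1.30), T V^(γ−1) and P V^γ constant: T₂ = T₁·(P₂/P₁)^((γ−1)/γ) = 358.7 K; V₂ = V₁·(P₁/P₂)^(1/γ) = 0.05645 L.
Isobaric, so V/T is constant: P₃ = P₂; V₃ = V₂·(T₃/T₂) = 0.09820 L.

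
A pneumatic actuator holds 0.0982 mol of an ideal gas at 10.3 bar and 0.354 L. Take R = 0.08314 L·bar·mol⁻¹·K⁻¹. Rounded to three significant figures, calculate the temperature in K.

PV = nRT ⇒ T = PV/(nR) = (10.3 × 0.354) / (0.0982 × 0.08314)

T ≈ 447 K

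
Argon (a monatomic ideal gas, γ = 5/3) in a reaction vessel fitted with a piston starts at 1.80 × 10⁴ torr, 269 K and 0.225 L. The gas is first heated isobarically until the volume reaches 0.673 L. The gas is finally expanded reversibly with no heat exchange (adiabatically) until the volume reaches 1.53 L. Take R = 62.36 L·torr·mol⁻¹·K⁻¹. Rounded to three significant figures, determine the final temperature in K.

P constant ⇒ V ∝ T: P₂ = P₁; T₂ = T₁·(V₂/V₁) = 804.6 K.
Adiabatic (γ = 5/3), T V^(γ−1) and P V^γ constant: T₃ = T₂·(V₂/V₃)^(γ−1) = 465.4 K; P₃ = P₂·(V₂/V₃)^γ = 4579 torr.

T₃ ≈ 465 K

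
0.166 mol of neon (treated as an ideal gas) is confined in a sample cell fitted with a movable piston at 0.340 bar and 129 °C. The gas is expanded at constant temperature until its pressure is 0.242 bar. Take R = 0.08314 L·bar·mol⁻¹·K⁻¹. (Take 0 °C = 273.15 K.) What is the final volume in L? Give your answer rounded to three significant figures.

V₂ ≈ 22.9 L

Convert: T₁ = 402.1 K.
From PV = nRT: V₁ = nRT₁/P₁ = 16.32 L.
T constant ⇒ Boyle's law P V = const: T₂ = T₁; V₂ = V₁·(P₁/P₂) = 22.93 L.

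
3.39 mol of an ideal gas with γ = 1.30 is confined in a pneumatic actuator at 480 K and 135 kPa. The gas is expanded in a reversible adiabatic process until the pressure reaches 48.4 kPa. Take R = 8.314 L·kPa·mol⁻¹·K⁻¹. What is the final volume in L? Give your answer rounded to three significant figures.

V₂ ≈ 221 L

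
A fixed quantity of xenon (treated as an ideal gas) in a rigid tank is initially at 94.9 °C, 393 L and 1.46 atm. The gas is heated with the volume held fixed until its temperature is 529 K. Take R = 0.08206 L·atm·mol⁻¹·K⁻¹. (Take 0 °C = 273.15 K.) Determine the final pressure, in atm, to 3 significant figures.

P₂ ≈ 2.10 atm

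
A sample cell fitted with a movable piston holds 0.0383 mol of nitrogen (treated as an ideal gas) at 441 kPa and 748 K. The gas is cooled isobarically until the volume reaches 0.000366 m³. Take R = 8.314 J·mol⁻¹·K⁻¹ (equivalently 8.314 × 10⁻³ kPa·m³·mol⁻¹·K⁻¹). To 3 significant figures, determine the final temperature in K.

From PV = nRT: V₁ = nRT₁/P₁ = 0.0005401 m³.
P constant ⇒ V ∝ T: P₂ = P₁; T₂ = T₁·(V₂/V₁) = 506.9 K.

T₂ ≈ 507 K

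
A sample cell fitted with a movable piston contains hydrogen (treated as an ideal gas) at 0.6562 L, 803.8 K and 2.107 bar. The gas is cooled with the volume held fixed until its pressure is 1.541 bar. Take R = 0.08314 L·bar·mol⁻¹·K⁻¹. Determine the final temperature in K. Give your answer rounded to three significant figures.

T₂ ≈ 588 K

V constant ⇒ P ∝ T: V₂ = V₁; T₂ = T₁·(P₂/P₁) = 587.9 K.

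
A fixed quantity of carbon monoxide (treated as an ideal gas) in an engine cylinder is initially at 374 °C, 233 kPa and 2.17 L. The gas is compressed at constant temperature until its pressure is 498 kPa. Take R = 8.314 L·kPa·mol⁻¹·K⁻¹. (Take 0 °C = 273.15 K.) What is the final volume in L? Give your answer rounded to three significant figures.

V₂ ≈ 1.02 L

Convert: T₁ = 647.1 K.
Isothermal, so P V is constant: T₂ = T₁; V₂ = V₁·(P₁/P₂) = 1.015 L.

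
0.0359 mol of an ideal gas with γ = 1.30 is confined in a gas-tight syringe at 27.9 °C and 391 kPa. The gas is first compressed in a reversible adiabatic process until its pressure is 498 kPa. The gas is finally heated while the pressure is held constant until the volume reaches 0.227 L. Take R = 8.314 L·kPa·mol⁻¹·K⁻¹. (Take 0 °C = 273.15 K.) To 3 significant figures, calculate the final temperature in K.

T₃ ≈ 379 K

Convert: T₁ = 301.0 K.
From PV = nRT: V₁ = nRT₁/P₁ = 0.2298 L.
Adiabatic (γ = 1.30), T V^(γ−1) and P V^γ constant: T₂ = T₁·(P₂/P₁)^((γ−1)/γ) = 318.3 K; V₂ = V₁·(P₁/P₂)^(1/γ) = 0.1908 L.
Isobaric, so V/T is constant: P₃ = P₂; T₃ = T₂·(V₃/V₂) = 378.7 K.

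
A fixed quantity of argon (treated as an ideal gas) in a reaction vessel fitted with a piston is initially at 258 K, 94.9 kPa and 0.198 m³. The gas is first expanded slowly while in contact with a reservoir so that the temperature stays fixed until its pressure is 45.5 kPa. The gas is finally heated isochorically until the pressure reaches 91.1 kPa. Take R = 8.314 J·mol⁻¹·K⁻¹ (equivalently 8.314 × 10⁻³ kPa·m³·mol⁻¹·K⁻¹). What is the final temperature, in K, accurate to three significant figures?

T₃ ≈ 517 K

T constant ⇒ Boyle's law P V = const: T₂ = T₁; V₂ = V₁·(P₁/P₂) = 0.4130 m³.
V constant ⇒ P ∝ T: V₃ = V₂; T₃ = T₂·(P₃/P₂) = 516.6 K.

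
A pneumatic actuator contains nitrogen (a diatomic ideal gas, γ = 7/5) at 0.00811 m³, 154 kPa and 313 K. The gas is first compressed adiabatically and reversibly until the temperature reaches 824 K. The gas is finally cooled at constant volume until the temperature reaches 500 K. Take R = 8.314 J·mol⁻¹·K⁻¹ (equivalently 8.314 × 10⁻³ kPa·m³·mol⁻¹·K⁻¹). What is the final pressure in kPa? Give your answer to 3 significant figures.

P₃ ≈ 2.77e+03 kPa

Adiabatic (γ = 7/5), T V^(γ−1) and P V^γ constant: P₂ = P₁·(T₂/T₁)^(γ/(γ−1)) = 4559 kPa; V₂ = V₁·(T₁/T₂)^(1/(γ−1)) = 0.0007212 m³.
Isochoric, so P/T is constant: V₃ = V₂; P₃ = P₂·(T₃/T₂) = 2766 kPa.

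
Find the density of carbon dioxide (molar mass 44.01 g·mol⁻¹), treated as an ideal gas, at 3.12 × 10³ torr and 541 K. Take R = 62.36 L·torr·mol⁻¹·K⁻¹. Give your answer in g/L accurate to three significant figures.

ρ = PM/(RT) = (3.12e+03 × 44.01) / (62.36 × 541.0)

ρ ≈ 4.07 g/L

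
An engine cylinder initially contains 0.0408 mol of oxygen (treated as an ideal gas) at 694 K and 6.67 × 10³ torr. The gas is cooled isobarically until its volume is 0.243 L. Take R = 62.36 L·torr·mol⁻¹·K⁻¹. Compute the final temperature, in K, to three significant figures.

From PV = nRT: V₁ = nRT₁/P₁ = 0.2647 L.
Isobaric, so V/T is constant: P₂ = P₁; T₂ = T₁·(V₂/V₁) = 637.0 K.

T₂ ≈ 637 K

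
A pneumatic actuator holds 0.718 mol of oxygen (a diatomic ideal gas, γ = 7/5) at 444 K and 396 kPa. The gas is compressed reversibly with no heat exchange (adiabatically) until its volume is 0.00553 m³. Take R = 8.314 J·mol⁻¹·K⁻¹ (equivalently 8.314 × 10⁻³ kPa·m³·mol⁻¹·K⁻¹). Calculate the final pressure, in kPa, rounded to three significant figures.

P₂ ≈ 517 kPa

From PV = nRT: V₁ = nRT₁/P₁ = 0.006693 m³.
Adiabatic (γ = 7/5), T V^(γ−1) and P V^γ constant: T₂ = T₁·(V₁/V₂)^(γ−1) = 479.2 K; P₂ = P₁·(V₁/V₂)^γ = 517.3 kPa.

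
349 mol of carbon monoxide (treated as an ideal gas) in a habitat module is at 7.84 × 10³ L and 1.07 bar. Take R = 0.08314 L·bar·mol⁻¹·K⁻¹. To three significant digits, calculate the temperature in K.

T ≈ 289 K

PV = nRT ⇒ T = PV/(nR) = (1.07 × 7.84e+03) / (349 × 0.08314)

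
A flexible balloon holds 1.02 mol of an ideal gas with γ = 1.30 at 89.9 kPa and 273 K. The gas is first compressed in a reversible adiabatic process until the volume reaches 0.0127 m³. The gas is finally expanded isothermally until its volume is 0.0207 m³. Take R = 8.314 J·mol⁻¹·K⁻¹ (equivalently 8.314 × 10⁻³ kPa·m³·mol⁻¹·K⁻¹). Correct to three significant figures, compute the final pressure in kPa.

From PV = nRT: V₁ = nRT₁/P₁ = 0.02575 m³.
Adiabatic (γ = 1.30), T V^(γ−1) and P V^γ constant: T₂ = T₁·(V₁/V₂)^(γ−1) = 337.5 K; P₂ = P₁·(V₁/V₂)^γ = 225.4 kPa.
T constant ⇒ Boyle's law P V = const: T₃ = T₂; P₃ = P₂·(V₂/V₃) = 138.3 kPa.

P₃ ≈ 138 kPa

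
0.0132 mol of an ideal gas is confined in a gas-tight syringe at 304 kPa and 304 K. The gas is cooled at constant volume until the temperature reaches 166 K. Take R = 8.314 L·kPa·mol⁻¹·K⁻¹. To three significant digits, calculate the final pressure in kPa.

From PV = nRT: V₁ = nRT₁/P₁ = 0.1097 L.
Isochoric, so P/T is constant: V₂ = V₁; P₂ = P₁·(T₂/T₁) = 166.0 kPa.

P₂ ≈ 166 kPa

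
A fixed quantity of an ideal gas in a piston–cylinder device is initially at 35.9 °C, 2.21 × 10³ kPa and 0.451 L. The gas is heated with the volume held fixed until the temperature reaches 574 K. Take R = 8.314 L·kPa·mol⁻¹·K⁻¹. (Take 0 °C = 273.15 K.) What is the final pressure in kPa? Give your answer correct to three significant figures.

Convert: T₁ = 309.0 K.
Isochoric, so P/T is constant: V₂ = V₁; P₂ = P₁·(T₂/T₁) = 4105 kPa.

P₂ ≈ 4.10e+03 kPa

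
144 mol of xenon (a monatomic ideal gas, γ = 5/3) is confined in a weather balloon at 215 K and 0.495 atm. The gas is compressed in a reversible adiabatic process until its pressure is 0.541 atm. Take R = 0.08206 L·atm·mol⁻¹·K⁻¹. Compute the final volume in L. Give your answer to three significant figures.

From PV = nRT: V₁ = nRT₁/P₁ = 5132 L.
Reversible adiabatic, γ = 5/3: T₂ = T₁·(P₂/P₁)^((γ−1)/γ) = 222.8 K; V₂ = V₁·(P₁/P₂)^(1/γ) = 4866 L.

V₂ ≈ 4.87e+03 L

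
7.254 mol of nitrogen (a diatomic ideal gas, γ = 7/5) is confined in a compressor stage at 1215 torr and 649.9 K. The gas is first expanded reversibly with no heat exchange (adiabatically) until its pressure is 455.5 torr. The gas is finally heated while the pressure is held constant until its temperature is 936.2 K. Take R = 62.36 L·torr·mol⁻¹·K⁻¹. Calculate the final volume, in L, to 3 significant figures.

From PV = nRT: V₁ = nRT₁/P₁ = 242.0 L.
Adiabatic (γ = 7/5), T V^(γ−1) and P V^γ constant: T₂ = T₁·(P₂/P₁)^((γ−1)/γ) = 491.0 K; V₂ = V₁·(P₁/P₂)^(1/γ) = 487.6 L.
P constant ⇒ V ∝ T: P₃ = P₂; V₃ = V₂·(T₃/T₂) = 929.7 L.

V₃ ≈ 930 L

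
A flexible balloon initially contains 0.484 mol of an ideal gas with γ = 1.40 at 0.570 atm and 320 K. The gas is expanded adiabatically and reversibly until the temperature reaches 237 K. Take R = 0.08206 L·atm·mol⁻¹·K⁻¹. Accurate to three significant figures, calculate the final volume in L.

V₂ ≈ 47.2 L

From PV = nRT: V₁ = nRT₁/P₁ = 22.30 L.
Adiabatic (γ = 1.40), T V^(γ−1) and P V^γ constant: P₂ = P₁·(T₂/T₁)^(γ/(γ−1)) = 0.1993 atm; V₂ = V₁·(T₁/T₂)^(1/(γ−1)) = 47.23 L.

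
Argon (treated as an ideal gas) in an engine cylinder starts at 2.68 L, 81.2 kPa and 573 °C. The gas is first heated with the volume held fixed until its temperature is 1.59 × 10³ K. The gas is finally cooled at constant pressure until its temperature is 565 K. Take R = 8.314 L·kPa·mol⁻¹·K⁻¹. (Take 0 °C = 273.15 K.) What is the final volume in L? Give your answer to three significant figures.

V₃ ≈ 0.952 L

Convert: T₁ = 846.1 K.
Isochoric, so P/T is constant: V₂ = V₁; P₂ = P₁·(T₂/T₁) = 152.6 kPa.
Isobaric, so V/T is constant: P₃ = P₂; V₃ = V₂·(T₃/T₂) = 0.9523 L.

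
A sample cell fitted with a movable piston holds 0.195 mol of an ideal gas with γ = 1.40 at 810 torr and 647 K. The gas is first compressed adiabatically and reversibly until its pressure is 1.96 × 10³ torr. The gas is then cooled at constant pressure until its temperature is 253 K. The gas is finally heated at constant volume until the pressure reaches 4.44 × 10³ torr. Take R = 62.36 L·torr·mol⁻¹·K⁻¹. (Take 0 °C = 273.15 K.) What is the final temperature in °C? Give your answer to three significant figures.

From PV = nRT: V₁ = nRT₁/P₁ = 9.713 L.
Reversible adiabatic, γ = 1.40: T₂ = T₁·(P₂/P₁)^((γ−1)/γ) = 832.8 K; V₂ = V₁·(P₁/P₂)^(1/γ) = 5.167 L.
P constant ⇒ V ∝ T: P₃ = P₂; V₃ = V₂·(T₃/T₂) = 1.570 L.
V constant ⇒ P ∝ T: V₄ = V₃; T₄ = T₃·(P₄/P₃) = 573.1 K.

T₄ ≈ 300 °C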